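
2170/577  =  3 + 439/577 = 3.76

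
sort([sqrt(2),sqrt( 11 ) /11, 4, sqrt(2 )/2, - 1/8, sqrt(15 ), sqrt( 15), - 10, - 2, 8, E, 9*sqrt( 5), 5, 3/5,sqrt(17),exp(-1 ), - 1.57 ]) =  [ - 10, - 2,-1.57, - 1/8, sqrt( 11)/11, exp(-1 ),3/5 , sqrt( 2)/2,sqrt(2),E, sqrt( 15) , sqrt( 15 ), 4, sqrt(17 ) , 5, 8, 9 * sqrt(5)]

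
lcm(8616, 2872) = 8616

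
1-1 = 0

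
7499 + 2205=9704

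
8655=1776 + 6879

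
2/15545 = 2/15545 = 0.00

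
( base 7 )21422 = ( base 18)g9b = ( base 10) 5357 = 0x14ED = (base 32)57D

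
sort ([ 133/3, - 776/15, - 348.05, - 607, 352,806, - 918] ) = [ - 918, - 607,  -  348.05,  -  776/15,133/3, 352,806 ]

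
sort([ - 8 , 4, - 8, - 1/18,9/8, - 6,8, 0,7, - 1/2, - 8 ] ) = [ - 8, - 8, - 8, - 6,-1/2,  -  1/18, 0,9/8,4,7,8 ] 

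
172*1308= 224976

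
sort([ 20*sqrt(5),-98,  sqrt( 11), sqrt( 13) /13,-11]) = [ - 98, - 11,sqrt( 13 ) /13, sqrt(11), 20*sqrt(5)]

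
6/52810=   3/26405 = 0.00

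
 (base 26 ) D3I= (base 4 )2022310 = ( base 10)8884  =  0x22b4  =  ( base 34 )7na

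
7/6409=7/6409 = 0.00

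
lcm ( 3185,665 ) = 60515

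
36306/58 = 18153/29 =625.97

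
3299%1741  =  1558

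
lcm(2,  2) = 2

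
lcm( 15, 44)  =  660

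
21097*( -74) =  - 1561178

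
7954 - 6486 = 1468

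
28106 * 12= 337272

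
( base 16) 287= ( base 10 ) 647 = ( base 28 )N3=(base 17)241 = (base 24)12n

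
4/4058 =2/2029 = 0.00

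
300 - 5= 295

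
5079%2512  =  55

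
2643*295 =779685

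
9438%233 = 118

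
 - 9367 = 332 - 9699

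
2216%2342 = 2216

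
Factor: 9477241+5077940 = 3^1*733^1* 6619^1 =14555181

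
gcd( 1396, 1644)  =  4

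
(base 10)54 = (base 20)2e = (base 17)33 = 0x36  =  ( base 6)130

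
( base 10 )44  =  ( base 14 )32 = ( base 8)54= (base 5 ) 134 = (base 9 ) 48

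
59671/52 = 1147 +27/52 =1147.52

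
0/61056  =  0 = 0.00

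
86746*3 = 260238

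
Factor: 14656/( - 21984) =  - 2/3 = - 2^1*3^(-1 )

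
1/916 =1/916 = 0.00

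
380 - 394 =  - 14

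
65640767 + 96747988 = 162388755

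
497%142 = 71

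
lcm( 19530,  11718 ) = 58590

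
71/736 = 71/736 = 0.10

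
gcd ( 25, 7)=1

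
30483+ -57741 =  - 27258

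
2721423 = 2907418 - 185995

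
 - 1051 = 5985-7036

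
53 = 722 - 669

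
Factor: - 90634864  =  -2^4*19^1*281^1*1061^1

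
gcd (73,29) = 1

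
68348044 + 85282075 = 153630119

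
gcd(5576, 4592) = 328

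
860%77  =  13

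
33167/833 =1951/49 = 39.82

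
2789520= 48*58115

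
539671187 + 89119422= 628790609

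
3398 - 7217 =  - 3819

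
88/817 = 88/817= 0.11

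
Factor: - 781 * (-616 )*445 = 214087720 = 2^3*5^1*7^1*11^2  *71^1*89^1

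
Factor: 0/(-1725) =0 =0^1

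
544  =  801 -257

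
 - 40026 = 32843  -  72869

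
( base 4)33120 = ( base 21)24i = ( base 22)20g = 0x3d8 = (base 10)984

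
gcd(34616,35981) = 1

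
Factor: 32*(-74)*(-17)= 40256  =  2^6 *17^1*37^1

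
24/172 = 6/43 = 0.14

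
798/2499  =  38/119  =  0.32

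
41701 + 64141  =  105842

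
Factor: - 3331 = -3331^1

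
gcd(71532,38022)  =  6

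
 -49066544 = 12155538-61222082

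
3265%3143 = 122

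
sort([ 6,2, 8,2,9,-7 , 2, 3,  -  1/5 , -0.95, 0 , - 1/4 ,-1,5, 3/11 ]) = [  -  7, - 1 , - 0.95, - 1/4,  -  1/5, 0, 3/11, 2,2, 2,  3,5,6, 8,  9]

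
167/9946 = 167/9946 = 0.02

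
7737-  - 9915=17652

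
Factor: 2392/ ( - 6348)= - 26/69=-  2^1 * 3^( - 1)*13^1*23^(- 1)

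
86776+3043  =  89819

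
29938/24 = 1247 + 5/12= 1247.42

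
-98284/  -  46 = 49142/23 = 2136.61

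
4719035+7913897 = 12632932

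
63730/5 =12746  =  12746.00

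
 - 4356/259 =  - 4356/259  =  -  16.82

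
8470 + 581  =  9051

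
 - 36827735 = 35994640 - 72822375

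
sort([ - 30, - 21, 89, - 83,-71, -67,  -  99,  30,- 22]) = [-99, - 83, - 71, - 67, - 30,-22,-21,30, 89]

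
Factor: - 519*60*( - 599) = 18652860 = 2^2*3^2*5^1*173^1*599^1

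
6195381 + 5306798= 11502179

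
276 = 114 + 162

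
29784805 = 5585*5333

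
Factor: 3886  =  2^1 *29^1*67^1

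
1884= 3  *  628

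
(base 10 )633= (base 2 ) 1001111001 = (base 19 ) 1e6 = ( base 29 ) lo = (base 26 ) O9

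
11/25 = 11/25 =0.44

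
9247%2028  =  1135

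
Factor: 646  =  2^1*17^1*19^1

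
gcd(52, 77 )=1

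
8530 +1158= 9688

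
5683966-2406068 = 3277898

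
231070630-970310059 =-739239429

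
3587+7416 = 11003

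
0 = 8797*0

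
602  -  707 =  - 105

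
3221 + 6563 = 9784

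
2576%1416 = 1160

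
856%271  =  43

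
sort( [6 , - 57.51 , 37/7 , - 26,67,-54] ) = [-57.51, -54,  -  26,  37/7,6 , 67 ] 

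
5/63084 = 5/63084 = 0.00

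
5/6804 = 5/6804= 0.00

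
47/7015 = 47/7015=0.01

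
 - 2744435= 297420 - 3041855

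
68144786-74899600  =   - 6754814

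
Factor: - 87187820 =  - 2^2*5^1*47^1*92753^1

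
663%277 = 109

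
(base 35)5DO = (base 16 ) 19cc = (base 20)ga4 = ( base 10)6604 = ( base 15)1e54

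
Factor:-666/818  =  - 333/409= -3^2 * 37^1*409^ ( - 1 ) 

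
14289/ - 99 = -145 +2/3 = - 144.33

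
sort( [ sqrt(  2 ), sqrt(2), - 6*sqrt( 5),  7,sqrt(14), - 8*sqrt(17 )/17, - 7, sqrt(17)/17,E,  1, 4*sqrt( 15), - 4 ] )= [  -  6*sqrt (5) , -7, - 4, - 8*sqrt (17)/17, sqrt( 17)/17, 1,sqrt( 2), sqrt ( 2 ),E, sqrt( 14), 7, 4 *sqrt(15) ]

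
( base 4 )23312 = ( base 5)11013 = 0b1011110110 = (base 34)ma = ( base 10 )758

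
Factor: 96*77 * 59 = 436128 = 2^5 * 3^1*7^1 * 11^1 *59^1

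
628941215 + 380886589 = 1009827804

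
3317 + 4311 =7628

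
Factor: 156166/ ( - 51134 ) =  - 37^( - 1)*113^1 = -113/37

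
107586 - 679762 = - 572176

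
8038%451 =371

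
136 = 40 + 96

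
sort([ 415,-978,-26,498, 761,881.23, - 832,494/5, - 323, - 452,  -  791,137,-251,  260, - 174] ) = [ - 978, - 832,-791, - 452, - 323,-251, - 174,-26,494/5,137,260,  415, 498,761,  881.23]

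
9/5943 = 3/1981 = 0.00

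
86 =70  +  16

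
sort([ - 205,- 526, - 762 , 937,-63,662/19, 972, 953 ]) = [ - 762,  -  526, - 205,-63, 662/19,937,953, 972]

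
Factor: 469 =7^1*67^1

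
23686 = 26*911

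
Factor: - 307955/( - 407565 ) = 3^( - 3 )*17^1*3019^( - 1 ) * 3623^1 = 61591/81513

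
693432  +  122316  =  815748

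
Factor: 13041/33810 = 2^(-1) * 3^3 *5^ ( - 1 )*7^( - 1) = 27/70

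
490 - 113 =377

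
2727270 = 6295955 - 3568685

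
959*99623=95538457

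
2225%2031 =194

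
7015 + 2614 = 9629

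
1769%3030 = 1769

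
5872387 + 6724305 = 12596692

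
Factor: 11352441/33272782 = 2^(-1)*3^1  *53^1 * 331^( - 1) * 50261^( - 1) * 71399^1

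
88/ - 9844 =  - 22/2461 =-0.01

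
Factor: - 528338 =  - 2^1*264169^1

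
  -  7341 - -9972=2631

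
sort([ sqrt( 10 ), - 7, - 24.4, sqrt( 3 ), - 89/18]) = [ - 24.4, - 7, - 89/18, sqrt( 3 ),sqrt( 10) ] 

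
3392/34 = 99 + 13/17 = 99.76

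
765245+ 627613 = 1392858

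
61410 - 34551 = 26859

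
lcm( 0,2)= 0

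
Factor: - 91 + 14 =  -  77=- 7^1*11^1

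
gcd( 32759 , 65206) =1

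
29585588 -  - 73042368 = 102627956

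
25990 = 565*46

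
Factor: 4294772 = 2^2*97^1 * 11069^1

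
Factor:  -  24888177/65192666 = -2^( - 1 )*3^2 * 7^(-1 )*11^( - 1)*29^1*47^( -1)*167^1*571^1 *9007^( - 1 ) 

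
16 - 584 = - 568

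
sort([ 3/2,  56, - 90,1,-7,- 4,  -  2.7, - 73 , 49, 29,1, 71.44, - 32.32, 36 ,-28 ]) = [ - 90, - 73, - 32.32, - 28, - 7 , - 4, - 2.7, 1, 1 , 3/2, 29,36,49, 56, 71.44]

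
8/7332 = 2/1833= 0.00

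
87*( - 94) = -8178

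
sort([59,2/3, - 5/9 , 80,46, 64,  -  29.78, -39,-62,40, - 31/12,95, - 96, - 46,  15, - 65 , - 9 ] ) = [- 96,-65, - 62, - 46, - 39, - 29.78,-9 , - 31/12,  -  5/9,2/3,  15, 40, 46,59 , 64, 80, 95 ] 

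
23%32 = 23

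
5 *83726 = 418630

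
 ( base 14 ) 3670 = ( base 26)e1g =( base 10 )9506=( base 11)7162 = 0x2522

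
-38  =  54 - 92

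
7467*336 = 2508912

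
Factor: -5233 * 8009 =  - 41911097 = - 5233^1*8009^1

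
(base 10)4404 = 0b1000100110100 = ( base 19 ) C3F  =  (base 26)6DA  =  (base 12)2670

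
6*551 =3306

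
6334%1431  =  610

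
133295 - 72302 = 60993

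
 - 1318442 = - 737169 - 581273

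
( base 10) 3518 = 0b110110111110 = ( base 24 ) 62E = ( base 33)37K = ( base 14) 13D4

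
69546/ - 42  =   - 11591/7 = -1655.86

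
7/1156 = 7/1156 = 0.01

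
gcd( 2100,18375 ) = 525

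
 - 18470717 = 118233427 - 136704144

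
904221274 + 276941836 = 1181163110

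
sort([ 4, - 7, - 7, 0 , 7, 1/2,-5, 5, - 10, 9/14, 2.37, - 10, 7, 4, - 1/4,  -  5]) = [-10, - 10,-7, - 7, - 5 , - 5,-1/4, 0,1/2, 9/14 , 2.37, 4,4, 5,7, 7] 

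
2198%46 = 36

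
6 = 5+1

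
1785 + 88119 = 89904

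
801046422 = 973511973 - 172465551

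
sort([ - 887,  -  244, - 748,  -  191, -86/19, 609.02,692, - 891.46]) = [ - 891.46, - 887,-748, - 244, - 191, - 86/19,609.02, 692]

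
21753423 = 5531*3933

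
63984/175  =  365 + 109/175 = 365.62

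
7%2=1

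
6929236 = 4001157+2928079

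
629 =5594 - 4965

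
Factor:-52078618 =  - 2^1*179^1*  145471^1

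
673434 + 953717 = 1627151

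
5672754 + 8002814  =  13675568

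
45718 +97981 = 143699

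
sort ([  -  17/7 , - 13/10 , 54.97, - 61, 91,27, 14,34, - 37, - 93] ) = [ - 93, - 61, - 37 , - 17/7, - 13/10 , 14,27, 34,54.97  ,  91]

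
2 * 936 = 1872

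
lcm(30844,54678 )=1202916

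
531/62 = 8+35/62 = 8.56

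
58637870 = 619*94730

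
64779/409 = 64779/409 = 158.38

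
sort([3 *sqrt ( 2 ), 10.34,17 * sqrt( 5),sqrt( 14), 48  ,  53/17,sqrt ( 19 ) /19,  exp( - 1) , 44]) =[sqrt( 19)/19,exp ( - 1 ), 53/17,sqrt( 14) , 3*sqrt( 2), 10.34, 17 * sqrt( 5 ) , 44,48]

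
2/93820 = 1/46910 = 0.00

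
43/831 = 43/831 = 0.05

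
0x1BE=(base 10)446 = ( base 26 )H4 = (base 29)FB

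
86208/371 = 232+136/371 =232.37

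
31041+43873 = 74914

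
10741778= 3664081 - -7077697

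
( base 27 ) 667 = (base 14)1927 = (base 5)121133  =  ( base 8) 10677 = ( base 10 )4543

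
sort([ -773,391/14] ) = [ - 773,391/14 ] 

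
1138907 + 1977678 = 3116585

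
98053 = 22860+75193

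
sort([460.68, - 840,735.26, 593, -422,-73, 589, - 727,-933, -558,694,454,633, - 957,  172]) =[ - 957, - 933, - 840, - 727, - 558  , - 422, - 73,172,454,460.68, 589,593, 633,694,735.26 ]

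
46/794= 23/397 = 0.06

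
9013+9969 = 18982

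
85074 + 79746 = 164820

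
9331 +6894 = 16225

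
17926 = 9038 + 8888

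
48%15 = 3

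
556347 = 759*733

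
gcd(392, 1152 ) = 8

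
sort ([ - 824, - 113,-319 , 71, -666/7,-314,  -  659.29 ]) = [ - 824, - 659.29 , - 319, - 314 , - 113,  -  666/7, 71 ]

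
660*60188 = 39724080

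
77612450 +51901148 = 129513598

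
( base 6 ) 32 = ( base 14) 16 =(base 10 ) 20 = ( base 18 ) 12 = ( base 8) 24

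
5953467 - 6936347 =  - 982880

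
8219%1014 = 107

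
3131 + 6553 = 9684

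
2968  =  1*2968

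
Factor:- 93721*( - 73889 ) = 6924950969 = 17^1 * 37^2*149^1*1997^1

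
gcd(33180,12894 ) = 42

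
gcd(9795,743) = 1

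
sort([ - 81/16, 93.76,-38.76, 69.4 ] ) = [ - 38.76, - 81/16,69.4, 93.76 ]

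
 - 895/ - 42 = 21 + 13/42 = 21.31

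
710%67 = 40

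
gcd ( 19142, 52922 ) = 1126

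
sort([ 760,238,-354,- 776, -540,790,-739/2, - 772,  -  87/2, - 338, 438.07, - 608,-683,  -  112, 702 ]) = [-776,-772, - 683, - 608, - 540 , - 739/2, - 354,-338, - 112,  -  87/2,238, 438.07, 702, 760,790] 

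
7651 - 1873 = 5778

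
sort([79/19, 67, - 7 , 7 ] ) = [ - 7,79/19,7, 67 ] 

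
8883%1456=147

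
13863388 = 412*33649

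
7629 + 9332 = 16961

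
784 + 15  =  799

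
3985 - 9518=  - 5533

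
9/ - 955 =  - 1 + 946/955 = -0.01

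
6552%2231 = 2090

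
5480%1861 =1758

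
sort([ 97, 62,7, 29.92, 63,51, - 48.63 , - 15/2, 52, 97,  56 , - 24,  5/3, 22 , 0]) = [ - 48.63, - 24 , - 15/2,0 , 5/3, 7 , 22,29.92,51, 52,56 , 62, 63, 97 , 97]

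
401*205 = 82205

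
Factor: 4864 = 2^8  *  19^1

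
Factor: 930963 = 3^1 * 11^1 * 28211^1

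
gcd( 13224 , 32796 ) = 12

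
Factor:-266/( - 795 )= 2^1*3^( - 1)*5^(-1) *7^1 * 19^1 * 53^( - 1)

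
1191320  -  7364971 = - 6173651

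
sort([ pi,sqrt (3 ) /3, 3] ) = [sqrt(3 )/3, 3, pi]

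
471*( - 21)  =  -9891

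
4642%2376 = 2266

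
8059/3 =2686+1/3 = 2686.33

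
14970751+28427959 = 43398710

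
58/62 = 29/31 =0.94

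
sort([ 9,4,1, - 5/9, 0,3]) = [ - 5/9,0,1,3,4,9 ] 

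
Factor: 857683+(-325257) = 2^1* 41^1 * 43^1 * 151^1=532426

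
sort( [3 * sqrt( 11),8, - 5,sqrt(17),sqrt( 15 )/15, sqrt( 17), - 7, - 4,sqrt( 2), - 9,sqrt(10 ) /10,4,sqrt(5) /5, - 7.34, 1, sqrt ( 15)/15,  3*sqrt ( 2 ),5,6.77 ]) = [ - 9, - 7.34, - 7,-5, - 4, sqrt(15 ) /15  ,  sqrt(15) /15 , sqrt( 10 )/10,sqrt( 5)/5,  1,sqrt( 2),4, sqrt( 17),sqrt( 17 ) , 3 * sqrt(2), 5, 6.77, 8, 3*sqrt ( 11)] 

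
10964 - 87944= - 76980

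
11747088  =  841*13968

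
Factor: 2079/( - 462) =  - 2^( - 1)*3^2 = - 9/2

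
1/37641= 1/37641 = 0.00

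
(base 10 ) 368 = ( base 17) 14B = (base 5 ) 2433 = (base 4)11300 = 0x170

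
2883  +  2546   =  5429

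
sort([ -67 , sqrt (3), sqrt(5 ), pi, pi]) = [ - 67 , sqrt(3), sqrt(5), pi, pi] 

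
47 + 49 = 96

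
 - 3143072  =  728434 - 3871506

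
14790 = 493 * 30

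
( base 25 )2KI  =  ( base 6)12104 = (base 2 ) 11011101000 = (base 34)1i0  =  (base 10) 1768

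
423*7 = 2961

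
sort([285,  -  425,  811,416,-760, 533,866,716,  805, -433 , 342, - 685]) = [-760, - 685, - 433 , - 425, 285, 342,416, 533,716,  805,811,866]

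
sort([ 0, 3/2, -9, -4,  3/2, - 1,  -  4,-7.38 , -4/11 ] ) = [  -  9, - 7.38,- 4, - 4, - 1, - 4/11,0, 3/2, 3/2 ] 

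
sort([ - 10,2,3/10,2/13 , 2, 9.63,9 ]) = [- 10,2/13,3/10,2,2, 9 , 9.63 ] 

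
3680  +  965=4645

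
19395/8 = 2424 + 3/8 = 2424.38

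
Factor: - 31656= - 2^3*3^1*1319^1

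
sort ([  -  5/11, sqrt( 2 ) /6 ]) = [ -5/11 , sqrt(2) /6 ] 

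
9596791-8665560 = 931231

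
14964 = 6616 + 8348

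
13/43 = 13/43 = 0.30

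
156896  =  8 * 19612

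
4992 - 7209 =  - 2217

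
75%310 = 75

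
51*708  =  36108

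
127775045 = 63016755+64758290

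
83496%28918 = 25660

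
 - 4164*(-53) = 220692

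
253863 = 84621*3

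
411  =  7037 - 6626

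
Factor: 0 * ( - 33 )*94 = 0 = 0^1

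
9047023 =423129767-414082744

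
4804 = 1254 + 3550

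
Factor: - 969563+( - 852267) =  - 1821830 = - 2^1*5^1*23^1*89^2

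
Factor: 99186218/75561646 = 29^( - 1) * 107^1 * 269^1*1723^1 * 1302787^ ( - 1 ) = 49593109/37780823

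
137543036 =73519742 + 64023294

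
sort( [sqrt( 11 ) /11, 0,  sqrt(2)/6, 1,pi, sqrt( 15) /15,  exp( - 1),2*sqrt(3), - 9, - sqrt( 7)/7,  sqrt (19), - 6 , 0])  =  [ - 9, - 6,-sqrt(7 ) /7,0,0,sqrt(2)/6,sqrt( 15) /15,sqrt(11)/11, exp( - 1), 1,pi,2 * sqrt( 3),sqrt( 19) ]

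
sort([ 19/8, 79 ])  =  [ 19/8, 79] 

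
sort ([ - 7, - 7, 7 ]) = [ - 7, - 7, 7]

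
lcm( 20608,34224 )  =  1916544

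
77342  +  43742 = 121084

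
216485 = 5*43297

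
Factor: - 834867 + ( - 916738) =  - 1751605 = - 5^1*43^1 * 8147^1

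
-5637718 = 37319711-42957429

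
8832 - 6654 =2178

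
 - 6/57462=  - 1/9577   =  - 0.00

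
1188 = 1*1188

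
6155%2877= 401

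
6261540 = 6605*948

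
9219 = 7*1317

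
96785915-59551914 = 37234001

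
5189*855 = 4436595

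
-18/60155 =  - 1  +  60137/60155 = -0.00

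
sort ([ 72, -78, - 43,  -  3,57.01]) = [ - 78,  -  43, - 3,57.01, 72]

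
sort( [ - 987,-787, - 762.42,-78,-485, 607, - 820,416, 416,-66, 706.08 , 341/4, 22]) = [-987, - 820, -787, - 762.42, - 485,-78,-66,22, 341/4,416,416, 607, 706.08 ] 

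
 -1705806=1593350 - 3299156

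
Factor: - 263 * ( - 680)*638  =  114099920 = 2^4*5^1*11^1 * 17^1* 29^1*263^1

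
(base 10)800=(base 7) 2222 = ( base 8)1440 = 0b1100100000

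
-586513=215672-802185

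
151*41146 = 6213046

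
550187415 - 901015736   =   - 350828321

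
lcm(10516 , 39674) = 872828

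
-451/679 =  - 451/679 = - 0.66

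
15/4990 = 3/998 = 0.00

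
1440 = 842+598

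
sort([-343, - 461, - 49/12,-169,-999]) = [ - 999, - 461,-343, -169, - 49/12 ] 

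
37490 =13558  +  23932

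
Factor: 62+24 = 86 = 2^1*43^1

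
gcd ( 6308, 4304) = 4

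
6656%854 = 678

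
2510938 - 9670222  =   - 7159284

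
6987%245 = 127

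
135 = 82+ 53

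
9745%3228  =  61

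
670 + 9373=10043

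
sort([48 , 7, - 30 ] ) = [ - 30,  7,48] 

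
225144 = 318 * 708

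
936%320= 296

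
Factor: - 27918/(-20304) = 11/8 = 2^( - 3 )*  11^1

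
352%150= 52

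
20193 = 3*6731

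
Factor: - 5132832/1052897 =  - 2^5*3^1*127^1*421^1*1052897^( - 1) 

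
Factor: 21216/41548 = 2^3*3^1*47^ ( - 1 ) = 24/47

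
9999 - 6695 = 3304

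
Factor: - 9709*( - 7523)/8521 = 73040807/8521 = 7^1  *  19^1*73^1*7523^1*8521^(-1)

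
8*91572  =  732576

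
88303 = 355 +87948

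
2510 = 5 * 502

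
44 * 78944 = 3473536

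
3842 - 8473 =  - 4631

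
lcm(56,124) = 1736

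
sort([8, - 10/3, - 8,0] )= [  -  8,-10/3, 0, 8]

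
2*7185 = 14370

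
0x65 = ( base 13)7A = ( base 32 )35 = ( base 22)4d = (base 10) 101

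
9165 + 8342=17507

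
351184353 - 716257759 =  - 365073406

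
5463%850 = 363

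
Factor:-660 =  - 2^2*3^1*5^1* 11^1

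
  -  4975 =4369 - 9344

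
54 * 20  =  1080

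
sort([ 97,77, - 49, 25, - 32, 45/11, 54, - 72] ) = [ - 72,-49,  -  32, 45/11, 25,54, 77, 97 ]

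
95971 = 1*95971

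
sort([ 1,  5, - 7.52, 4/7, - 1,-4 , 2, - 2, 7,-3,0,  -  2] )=[ - 7.52,  -  4,-3,-2, - 2,-1,0,4/7,1,2, 5,7] 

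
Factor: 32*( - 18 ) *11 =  - 6336 = - 2^6*3^2 * 11^1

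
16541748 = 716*23103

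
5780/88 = 65 +15/22 = 65.68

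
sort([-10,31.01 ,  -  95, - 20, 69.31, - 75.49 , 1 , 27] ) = [ - 95,-75.49, - 20,-10, 1,27,31.01, 69.31]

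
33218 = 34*977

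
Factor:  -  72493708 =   -  2^2*7^1*1303^1 * 1987^1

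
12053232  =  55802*216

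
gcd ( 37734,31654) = 38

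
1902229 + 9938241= 11840470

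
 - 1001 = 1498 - 2499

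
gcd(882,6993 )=63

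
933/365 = 933/365 = 2.56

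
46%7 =4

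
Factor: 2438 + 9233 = 11671 = 11^1*1061^1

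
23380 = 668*35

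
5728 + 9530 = 15258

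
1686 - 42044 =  - 40358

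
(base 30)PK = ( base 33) nb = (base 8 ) 1402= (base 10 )770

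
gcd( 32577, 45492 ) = 3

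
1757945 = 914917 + 843028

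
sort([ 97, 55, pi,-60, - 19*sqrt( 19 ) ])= [- 19*sqrt( 19),-60, pi  ,  55,  97] 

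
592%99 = 97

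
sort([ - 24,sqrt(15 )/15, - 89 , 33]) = [ - 89, - 24,sqrt(15)/15 , 33]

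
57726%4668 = 1710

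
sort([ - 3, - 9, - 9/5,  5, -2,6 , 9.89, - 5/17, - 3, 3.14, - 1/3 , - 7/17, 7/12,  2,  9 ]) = [-9, - 3, - 3, - 2, - 9/5, - 7/17 , - 1/3, - 5/17, 7/12, 2,3.14, 5,6,9, 9.89 ]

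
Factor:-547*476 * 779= -2^2 *7^1 * 17^1*19^1*41^1*547^1= - 202829788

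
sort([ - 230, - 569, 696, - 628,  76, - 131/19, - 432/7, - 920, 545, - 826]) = [ -920,  -  826 , -628, - 569,  -  230,-432/7,-131/19,76 , 545, 696]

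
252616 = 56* 4511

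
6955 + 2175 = 9130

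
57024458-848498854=-791474396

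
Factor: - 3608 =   -  2^3 * 11^1 * 41^1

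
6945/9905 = 1389/1981= 0.70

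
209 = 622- 413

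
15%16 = 15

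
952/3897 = 952/3897 = 0.24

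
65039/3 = 65039/3= 21679.67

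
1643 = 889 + 754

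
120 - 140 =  - 20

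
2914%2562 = 352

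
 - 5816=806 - 6622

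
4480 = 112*40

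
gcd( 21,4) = 1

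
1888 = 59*32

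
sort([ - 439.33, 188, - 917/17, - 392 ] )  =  [-439.33, - 392, - 917/17,188]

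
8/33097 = 8/33097  =  0.00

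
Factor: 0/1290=0=0^1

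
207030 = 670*309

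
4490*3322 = 14915780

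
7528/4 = 1882 = 1882.00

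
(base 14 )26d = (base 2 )111101001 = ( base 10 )489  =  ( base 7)1266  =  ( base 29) GP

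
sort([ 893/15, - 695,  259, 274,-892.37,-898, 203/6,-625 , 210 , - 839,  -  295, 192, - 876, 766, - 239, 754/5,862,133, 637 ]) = [ - 898,-892.37, - 876,  -  839,  -  695, -625,-295, - 239, 203/6, 893/15,133,754/5,192, 210, 259,274,637, 766 , 862 ]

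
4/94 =2/47  =  0.04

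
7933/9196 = 7933/9196 = 0.86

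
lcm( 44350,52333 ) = 2616650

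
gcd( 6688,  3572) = 76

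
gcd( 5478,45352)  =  2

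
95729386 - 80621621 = 15107765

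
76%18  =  4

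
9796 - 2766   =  7030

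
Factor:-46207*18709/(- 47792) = 864486763/47792  =  2^( - 4)*7^2*23^1*29^( - 1 )*41^1 * 53^1 * 103^( - 1)*353^1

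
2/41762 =1/20881 = 0.00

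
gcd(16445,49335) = 16445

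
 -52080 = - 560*93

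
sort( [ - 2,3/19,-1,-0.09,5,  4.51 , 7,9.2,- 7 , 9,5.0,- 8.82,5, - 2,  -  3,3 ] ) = [-8.82, - 7,-3,  -  2,- 2, - 1 ,  -  0.09, 3/19, 3, 4.51, 5,5.0,5,7, 9, 9.2]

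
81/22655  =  81/22655 = 0.00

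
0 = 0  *283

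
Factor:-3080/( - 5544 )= 5/9= 3^( - 2)*5^1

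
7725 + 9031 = 16756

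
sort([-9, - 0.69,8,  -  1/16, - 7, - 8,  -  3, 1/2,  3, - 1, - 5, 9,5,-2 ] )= [  -  9,-8, - 7, - 5 , - 3,  -  2 , - 1, -0.69, - 1/16, 1/2, 3,  5, 8, 9 ] 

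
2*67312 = 134624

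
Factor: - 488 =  - 2^3*61^1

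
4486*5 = 22430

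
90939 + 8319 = 99258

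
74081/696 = 74081/696 = 106.44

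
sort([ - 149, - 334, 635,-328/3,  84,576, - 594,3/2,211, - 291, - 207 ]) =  [  -  594, - 334, - 291,- 207,  -  149, -328/3 , 3/2, 84,211,  576, 635]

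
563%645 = 563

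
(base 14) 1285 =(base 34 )2rn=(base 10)3253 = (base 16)CB5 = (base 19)904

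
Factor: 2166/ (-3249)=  - 2/3=   - 2^1*3^( - 1 ) 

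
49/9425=49/9425=0.01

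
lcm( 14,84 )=84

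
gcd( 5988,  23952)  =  5988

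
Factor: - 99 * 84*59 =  - 2^2*3^3*7^1*11^1*59^1 = - 490644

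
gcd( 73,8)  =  1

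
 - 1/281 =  - 1 + 280/281 = - 0.00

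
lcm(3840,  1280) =3840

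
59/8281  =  59/8281= 0.01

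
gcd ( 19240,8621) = 37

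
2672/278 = 1336/139 = 9.61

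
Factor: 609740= 2^2*5^1*43^1*709^1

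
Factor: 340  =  2^2*5^1* 17^1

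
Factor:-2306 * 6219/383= -14341014/383 = - 2^1*3^2*383^(- 1)*691^1*1153^1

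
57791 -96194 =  - 38403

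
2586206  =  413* 6262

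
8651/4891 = 8651/4891 = 1.77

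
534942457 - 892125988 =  - 357183531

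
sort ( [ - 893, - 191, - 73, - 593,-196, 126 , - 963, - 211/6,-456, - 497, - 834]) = [ - 963,- 893, - 834, - 593, - 497, - 456, - 196 , - 191,-73, - 211/6,126 ]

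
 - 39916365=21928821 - 61845186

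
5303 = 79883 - 74580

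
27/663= 9/221=   0.04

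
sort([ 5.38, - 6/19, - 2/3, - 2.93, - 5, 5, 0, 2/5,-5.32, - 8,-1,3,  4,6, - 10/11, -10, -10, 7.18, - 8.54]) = [ - 10,  -  10,-8.54, - 8,- 5.32, - 5, -2.93, - 1, - 10/11, - 2/3, - 6/19, 0,2/5, 3, 4, 5 , 5.38 , 6, 7.18]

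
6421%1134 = 751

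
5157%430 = 427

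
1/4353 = 1/4353 = 0.00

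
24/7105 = 24/7105=0.00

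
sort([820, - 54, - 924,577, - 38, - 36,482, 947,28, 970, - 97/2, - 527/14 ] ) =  [ - 924 , - 54, - 97/2, - 38, - 527/14 ,-36 , 28, 482 , 577 , 820, 947, 970]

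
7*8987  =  62909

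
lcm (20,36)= 180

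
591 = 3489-2898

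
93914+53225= 147139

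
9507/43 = 221  +  4/43 = 221.09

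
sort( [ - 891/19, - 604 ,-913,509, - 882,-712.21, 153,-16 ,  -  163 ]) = [ - 913 , - 882, - 712.21, - 604, - 163 , - 891/19,-16,153,509] 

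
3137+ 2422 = 5559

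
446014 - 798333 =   -  352319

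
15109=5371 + 9738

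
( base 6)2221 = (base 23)MB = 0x205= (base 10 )517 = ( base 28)id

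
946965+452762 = 1399727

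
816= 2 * 408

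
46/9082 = 23/4541 = 0.01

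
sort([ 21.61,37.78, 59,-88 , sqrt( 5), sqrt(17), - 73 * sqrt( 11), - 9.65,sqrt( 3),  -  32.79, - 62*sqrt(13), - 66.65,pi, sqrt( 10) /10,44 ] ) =[ - 73*sqrt( 11),  -  62*sqrt( 13 ),  -  88,-66.65, - 32.79,-9.65,sqrt(10)/10,sqrt( 3), sqrt(5),pi,sqrt ( 17),21.61,37.78,44,59] 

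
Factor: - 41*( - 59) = 41^1 * 59^1 = 2419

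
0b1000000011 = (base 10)515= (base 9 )632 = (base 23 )m9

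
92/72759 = 92/72759 = 0.00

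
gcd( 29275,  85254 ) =1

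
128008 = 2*64004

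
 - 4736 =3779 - 8515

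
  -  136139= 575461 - 711600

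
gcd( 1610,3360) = 70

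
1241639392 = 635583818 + 606055574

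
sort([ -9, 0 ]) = [ - 9, 0]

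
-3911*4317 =-16883787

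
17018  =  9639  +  7379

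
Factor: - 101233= -11^1 * 9203^1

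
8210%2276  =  1382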